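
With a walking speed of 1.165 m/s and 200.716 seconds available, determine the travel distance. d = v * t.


d = 1.165 * 200.716 = 233.83 m

233.83 m


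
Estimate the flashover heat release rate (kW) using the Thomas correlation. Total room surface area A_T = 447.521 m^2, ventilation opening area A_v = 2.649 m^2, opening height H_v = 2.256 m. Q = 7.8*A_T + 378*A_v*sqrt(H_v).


7.8*A_T = 3490.7
sqrt(H_v) = 1.5020
378*A_v*sqrt(H_v) = 1504.0
Q = 3490.7 + 1504.0 = 4994.6 kW

4994.6 kW


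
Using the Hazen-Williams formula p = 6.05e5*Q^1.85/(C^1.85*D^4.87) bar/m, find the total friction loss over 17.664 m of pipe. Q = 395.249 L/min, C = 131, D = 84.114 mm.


Q^1.85 = 63710
C^1.85 = 8259.5
D^4.87 = 2.3665e+09
p/m = 0.0019720 bar/m
p_total = 0.0019720 * 17.664 = 0.034833 bar

0.034833 bar


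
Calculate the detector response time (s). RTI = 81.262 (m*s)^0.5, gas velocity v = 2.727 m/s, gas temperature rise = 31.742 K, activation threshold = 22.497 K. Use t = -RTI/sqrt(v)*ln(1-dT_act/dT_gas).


dT_act/dT_gas = 0.70875
ln(1 - 0.70875) = -1.2336
t = -81.262 / sqrt(2.727) * -1.2336 = 60.702 s

60.702 s


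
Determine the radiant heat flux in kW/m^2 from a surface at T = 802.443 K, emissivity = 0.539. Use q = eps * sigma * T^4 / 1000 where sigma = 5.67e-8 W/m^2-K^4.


T^4 = 4.1463e+11
q = 0.539 * 5.67e-8 * 4.1463e+11 / 1000 = 12.672 kW/m^2

12.672 kW/m^2


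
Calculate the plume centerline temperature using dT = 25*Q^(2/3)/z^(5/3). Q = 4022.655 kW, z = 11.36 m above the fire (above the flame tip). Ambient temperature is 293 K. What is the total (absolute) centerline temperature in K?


Q^(2/3) = 252.93
z^(5/3) = 57.407
dT = 25 * 252.93 / 57.407 = 110.15 K
T = 293 + 110.15 = 403.15 K

403.15 K


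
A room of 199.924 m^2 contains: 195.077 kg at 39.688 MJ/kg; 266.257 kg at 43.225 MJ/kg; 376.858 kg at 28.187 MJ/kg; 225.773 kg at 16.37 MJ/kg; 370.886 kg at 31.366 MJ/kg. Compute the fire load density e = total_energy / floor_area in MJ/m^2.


Total energy = 195.077*39.688 + 266.257*43.225 + 376.858*28.187 + 225.773*16.37 + 370.886*31.366
= 7742.216 + 11508.96 + 10622.50 + 3695.904 + 11633.21
= 45202.79 MJ
e = 45202.79 / 199.924 = 226.10 MJ/m^2

226.10 MJ/m^2


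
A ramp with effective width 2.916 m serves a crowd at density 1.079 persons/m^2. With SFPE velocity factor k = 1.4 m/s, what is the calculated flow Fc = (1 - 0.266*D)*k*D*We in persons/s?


1 - 0.266*D = 1 - 0.266*1.079 = 0.71299
Fs = 0.71299 * 1.4 * 1.079 = 1.0770 persons/(s*m)
Fc = 1.0770 * 2.916 = 3.1406 persons/s

3.1406 persons/s


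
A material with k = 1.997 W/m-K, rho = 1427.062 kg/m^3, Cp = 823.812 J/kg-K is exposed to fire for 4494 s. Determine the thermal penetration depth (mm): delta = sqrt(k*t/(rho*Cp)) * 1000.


alpha = 1.997 / (1427.062 * 823.812) = 1.6987e-06 m^2/s
alpha * t = 0.0076338
delta = sqrt(0.0076338) * 1000 = 87.372 mm

87.372 mm


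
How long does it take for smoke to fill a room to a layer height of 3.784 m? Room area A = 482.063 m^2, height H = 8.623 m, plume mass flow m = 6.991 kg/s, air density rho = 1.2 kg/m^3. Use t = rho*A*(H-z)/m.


H - z = 4.839 m
t = 1.2 * 482.063 * 4.839 / 6.991 = 400.41 s

400.41 s


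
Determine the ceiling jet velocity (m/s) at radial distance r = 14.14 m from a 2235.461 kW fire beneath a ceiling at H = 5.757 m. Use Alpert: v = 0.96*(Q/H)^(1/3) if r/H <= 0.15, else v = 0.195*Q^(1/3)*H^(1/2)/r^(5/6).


r/H = 14.14 / 5.757 = 2.4561
r/H > 0.15, so v = 0.195*Q^(1/3)*H^(1/2)/r^(5/6)
Q^(1/3) = 13.075
H^(1/2) = 2.3994
r^(5/6) = 9.0930
v = 0.195 * 13.075 * 2.3994 / 9.0930 = 0.67279 m/s

0.67279 m/s


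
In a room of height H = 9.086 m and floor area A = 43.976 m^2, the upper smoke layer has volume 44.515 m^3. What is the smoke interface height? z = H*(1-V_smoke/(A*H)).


V/(A*H) = 0.11141
1 - 0.11141 = 0.88859
z = 9.086 * 0.88859 = 8.0737 m

8.0737 m


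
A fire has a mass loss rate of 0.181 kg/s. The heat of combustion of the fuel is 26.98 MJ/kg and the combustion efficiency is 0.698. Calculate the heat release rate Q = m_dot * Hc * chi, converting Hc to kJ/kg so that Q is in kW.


Hc = 26.98 MJ/kg = 26.98 * 1000 kJ/kg = 26980 kJ/kg
Q = 0.181 kg/s * 26980 kJ/kg * 0.698 = 3408.6 kW

3408.6 kW


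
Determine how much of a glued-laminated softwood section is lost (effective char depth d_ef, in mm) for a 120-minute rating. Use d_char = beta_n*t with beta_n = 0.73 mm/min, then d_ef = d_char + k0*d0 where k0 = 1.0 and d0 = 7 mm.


d_char = 0.73 * 120 = 87.6 mm
d_ef = 87.6 + 1.0*7 = 94.6 mm

94.6 mm


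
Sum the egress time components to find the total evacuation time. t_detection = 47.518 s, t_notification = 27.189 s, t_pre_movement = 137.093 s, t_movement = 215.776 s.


Total = 47.518 + 27.189 + 137.093 + 215.776 = 427.576 s

427.576 s


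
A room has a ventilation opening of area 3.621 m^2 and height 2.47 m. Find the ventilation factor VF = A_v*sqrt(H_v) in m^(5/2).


sqrt(H_v) = 1.5716
VF = 3.621 * 1.5716 = 5.6908 m^(5/2)

5.6908 m^(5/2)


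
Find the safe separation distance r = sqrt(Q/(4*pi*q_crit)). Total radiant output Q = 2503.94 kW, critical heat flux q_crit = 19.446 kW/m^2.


4*pi*q_crit = 244.37
Q/(4*pi*q_crit) = 10.247
r = sqrt(10.247) = 3.2010 m

3.2010 m


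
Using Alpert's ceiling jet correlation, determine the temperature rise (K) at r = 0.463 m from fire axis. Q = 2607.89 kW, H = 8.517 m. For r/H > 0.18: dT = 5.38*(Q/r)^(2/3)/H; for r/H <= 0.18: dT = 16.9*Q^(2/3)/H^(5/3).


r/H = 0.463 / 8.517 = 0.054362
r/H <= 0.18, so dT = 16.9*Q^(2/3)/H^(5/3)
Q^(2/3) = 189.46
H^(5/3) = 35.520
dT = 16.9 * 189.46 / 35.520 = 90.144 K

90.144 K


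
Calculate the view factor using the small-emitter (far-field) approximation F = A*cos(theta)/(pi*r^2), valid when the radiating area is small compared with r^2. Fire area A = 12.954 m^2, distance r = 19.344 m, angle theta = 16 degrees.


cos(16 deg) = 0.96126
pi*r^2 = 1175.6
F = 12.954 * 0.96126 / 1175.6 = 0.010593

0.010593


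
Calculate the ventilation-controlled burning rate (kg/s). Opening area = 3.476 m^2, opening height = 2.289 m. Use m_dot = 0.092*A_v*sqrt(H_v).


sqrt(H_v) = 1.5129
m_dot = 0.092 * 3.476 * 1.5129 = 0.48383 kg/s

0.48383 kg/s


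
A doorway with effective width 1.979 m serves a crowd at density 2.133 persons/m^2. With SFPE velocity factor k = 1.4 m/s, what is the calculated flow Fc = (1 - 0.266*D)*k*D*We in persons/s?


1 - 0.266*D = 1 - 0.266*2.133 = 0.43262
Fs = 0.43262 * 1.4 * 2.133 = 1.2919 persons/(s*m)
Fc = 1.2919 * 1.979 = 2.5567 persons/s

2.5567 persons/s


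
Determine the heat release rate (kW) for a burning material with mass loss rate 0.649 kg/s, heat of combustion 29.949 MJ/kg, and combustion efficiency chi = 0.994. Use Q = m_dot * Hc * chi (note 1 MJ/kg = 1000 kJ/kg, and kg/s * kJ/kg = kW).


Hc = 29.949 MJ/kg = 29.949 * 1000 kJ/kg = 29949 kJ/kg
Q = 0.649 kg/s * 29949 kJ/kg * 0.994 = 19320 kW

19320 kW


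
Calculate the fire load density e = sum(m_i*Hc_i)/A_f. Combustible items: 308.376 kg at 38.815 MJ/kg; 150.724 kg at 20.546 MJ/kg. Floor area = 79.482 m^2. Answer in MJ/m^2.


Total energy = 308.376*38.815 + 150.724*20.546
= 11969.61 + 3096.775
= 15066.39 MJ
e = 15066.39 / 79.482 = 189.56 MJ/m^2

189.56 MJ/m^2


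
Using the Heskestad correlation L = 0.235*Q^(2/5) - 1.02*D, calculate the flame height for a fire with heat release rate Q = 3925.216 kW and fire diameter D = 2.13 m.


Q^(2/5) = 27.387
0.235 * Q^(2/5) = 6.4360
1.02 * D = 2.1726
L = 4.2634 m

4.2634 m


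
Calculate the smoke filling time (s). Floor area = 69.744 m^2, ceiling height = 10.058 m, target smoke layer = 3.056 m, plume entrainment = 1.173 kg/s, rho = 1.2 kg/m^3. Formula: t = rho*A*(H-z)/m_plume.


H - z = 7.002 m
t = 1.2 * 69.744 * 7.002 / 1.173 = 499.59 s

499.59 s


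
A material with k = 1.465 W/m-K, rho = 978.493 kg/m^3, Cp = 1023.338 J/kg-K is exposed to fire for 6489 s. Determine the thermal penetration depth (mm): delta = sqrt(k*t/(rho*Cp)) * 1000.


alpha = 1.465 / (978.493 * 1023.338) = 1.4631e-06 m^2/s
alpha * t = 0.0094938
delta = sqrt(0.0094938) * 1000 = 97.436 mm

97.436 mm


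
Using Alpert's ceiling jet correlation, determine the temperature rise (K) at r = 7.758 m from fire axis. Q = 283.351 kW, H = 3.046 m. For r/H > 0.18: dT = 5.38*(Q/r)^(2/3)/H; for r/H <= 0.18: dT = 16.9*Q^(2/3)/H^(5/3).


r/H = 7.758 / 3.046 = 2.5469
r/H > 0.18, so dT = 5.38*(Q/r)^(2/3)/H
Q/r = 36.524
(Q/r)^(2/3) = 11.008
dT = 5.38 * 11.008 / 3.046 = 19.443 K

19.443 K


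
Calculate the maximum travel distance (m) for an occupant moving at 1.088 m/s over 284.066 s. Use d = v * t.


d = 1.088 * 284.066 = 309.06 m

309.06 m


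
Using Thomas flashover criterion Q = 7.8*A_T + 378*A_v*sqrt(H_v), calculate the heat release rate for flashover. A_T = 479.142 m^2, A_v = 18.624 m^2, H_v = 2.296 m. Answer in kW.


7.8*A_T = 3737.3
sqrt(H_v) = 1.5153
378*A_v*sqrt(H_v) = 10667
Q = 3737.3 + 10667 = 14405 kW

14405 kW


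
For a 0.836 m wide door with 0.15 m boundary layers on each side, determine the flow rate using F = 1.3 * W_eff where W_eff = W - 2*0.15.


W_eff = 0.836 - 0.30 = 0.536 m
F = 1.3 * 0.536 = 0.69680 persons/s

0.69680 persons/s


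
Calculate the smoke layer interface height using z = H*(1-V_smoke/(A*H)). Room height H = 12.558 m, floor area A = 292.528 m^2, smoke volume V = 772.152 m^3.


V/(A*H) = 0.21019
1 - 0.21019 = 0.78981
z = 12.558 * 0.78981 = 9.9184 m

9.9184 m


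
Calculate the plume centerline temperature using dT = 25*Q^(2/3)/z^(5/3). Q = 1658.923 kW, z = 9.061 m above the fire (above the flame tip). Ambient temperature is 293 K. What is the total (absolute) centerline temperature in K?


Q^(2/3) = 140.14
z^(5/3) = 39.382
dT = 25 * 140.14 / 39.382 = 88.961 K
T = 293 + 88.961 = 381.96 K

381.96 K


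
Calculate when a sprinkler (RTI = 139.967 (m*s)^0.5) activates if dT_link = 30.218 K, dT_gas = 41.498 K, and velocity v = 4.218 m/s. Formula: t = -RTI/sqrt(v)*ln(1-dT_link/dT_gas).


dT_link/dT_gas = 0.72818
ln(1 - 0.72818) = -1.3026
t = -139.967 / sqrt(4.218) * -1.3026 = 88.774 s

88.774 s


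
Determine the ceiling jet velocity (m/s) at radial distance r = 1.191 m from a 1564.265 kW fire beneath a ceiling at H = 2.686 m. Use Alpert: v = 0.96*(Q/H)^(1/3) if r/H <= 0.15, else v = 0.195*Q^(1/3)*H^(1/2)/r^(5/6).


r/H = 1.191 / 2.686 = 0.44341
r/H > 0.15, so v = 0.195*Q^(1/3)*H^(1/2)/r^(5/6)
Q^(1/3) = 11.608
H^(1/2) = 1.6389
r^(5/6) = 1.1568
v = 0.195 * 11.608 * 1.6389 / 1.1568 = 3.2070 m/s

3.2070 m/s


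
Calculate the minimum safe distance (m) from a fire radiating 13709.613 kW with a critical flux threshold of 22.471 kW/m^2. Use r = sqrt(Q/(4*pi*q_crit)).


4*pi*q_crit = 282.38
Q/(4*pi*q_crit) = 48.550
r = sqrt(48.550) = 6.9678 m

6.9678 m


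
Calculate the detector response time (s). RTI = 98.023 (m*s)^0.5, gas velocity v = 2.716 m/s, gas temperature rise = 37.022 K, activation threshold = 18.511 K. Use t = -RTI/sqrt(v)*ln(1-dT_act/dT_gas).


dT_act/dT_gas = 0.5
ln(1 - 0.5) = -0.69315
t = -98.023 / sqrt(2.716) * -0.69315 = 41.228 s

41.228 s


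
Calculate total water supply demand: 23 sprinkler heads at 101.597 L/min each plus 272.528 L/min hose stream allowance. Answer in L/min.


Sprinkler demand = 23 * 101.597 = 2336.731 L/min
Total = 2336.731 + 272.528 = 2609.259 L/min

2609.259 L/min


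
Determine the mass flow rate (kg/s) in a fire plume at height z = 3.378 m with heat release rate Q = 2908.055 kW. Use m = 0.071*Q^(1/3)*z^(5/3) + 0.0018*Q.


Q^(1/3) = 14.274
z^(5/3) = 7.6050
First term = 0.071 * 14.274 * 7.6050 = 7.7071
Second term = 0.0018 * 2908.055 = 5.2345
m = 12.942 kg/s

12.942 kg/s


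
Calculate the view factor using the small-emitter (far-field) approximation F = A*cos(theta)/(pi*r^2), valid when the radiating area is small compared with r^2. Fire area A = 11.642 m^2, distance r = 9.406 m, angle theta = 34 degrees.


cos(34 deg) = 0.82904
pi*r^2 = 277.95
F = 11.642 * 0.82904 / 277.95 = 0.034725

0.034725


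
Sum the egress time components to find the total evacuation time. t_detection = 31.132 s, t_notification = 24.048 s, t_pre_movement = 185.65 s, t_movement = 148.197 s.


Total = 31.132 + 24.048 + 185.65 + 148.197 = 389.027 s

389.027 s


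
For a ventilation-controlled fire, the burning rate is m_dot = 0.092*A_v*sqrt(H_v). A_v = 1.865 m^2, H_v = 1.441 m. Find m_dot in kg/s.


sqrt(H_v) = 1.2004
m_dot = 0.092 * 1.865 * 1.2004 = 0.20597 kg/s

0.20597 kg/s


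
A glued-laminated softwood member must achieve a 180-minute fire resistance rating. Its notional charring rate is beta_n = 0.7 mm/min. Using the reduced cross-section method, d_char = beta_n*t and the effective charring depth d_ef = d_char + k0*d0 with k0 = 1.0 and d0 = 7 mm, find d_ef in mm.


d_char = 0.7 * 180 = 126 mm
d_ef = 126 + 1.0*7 = 133 mm

133 mm


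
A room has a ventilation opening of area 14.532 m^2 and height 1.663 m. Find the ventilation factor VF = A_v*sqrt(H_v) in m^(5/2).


sqrt(H_v) = 1.2896
VF = 14.532 * 1.2896 = 18.740 m^(5/2)

18.740 m^(5/2)


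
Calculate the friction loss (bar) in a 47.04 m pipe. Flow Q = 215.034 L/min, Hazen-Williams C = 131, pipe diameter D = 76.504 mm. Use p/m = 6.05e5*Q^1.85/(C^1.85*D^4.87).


Q^1.85 = 20660
C^1.85 = 8259.5
D^4.87 = 1.4912e+09
p/m = 0.0010148 bar/m
p_total = 0.0010148 * 47.04 = 0.047738 bar

0.047738 bar


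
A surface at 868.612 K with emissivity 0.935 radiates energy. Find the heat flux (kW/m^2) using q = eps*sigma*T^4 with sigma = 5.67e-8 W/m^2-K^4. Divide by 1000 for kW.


T^4 = 5.6925e+11
q = 0.935 * 5.67e-8 * 5.6925e+11 / 1000 = 30.179 kW/m^2

30.179 kW/m^2


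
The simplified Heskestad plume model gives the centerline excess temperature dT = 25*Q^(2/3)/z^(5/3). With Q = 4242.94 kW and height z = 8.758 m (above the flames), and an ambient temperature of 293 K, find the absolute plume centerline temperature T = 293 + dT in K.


Q^(2/3) = 262.09
z^(5/3) = 37.211
dT = 25 * 262.09 / 37.211 = 176.08 K
T = 293 + 176.08 = 469.08 K

469.08 K


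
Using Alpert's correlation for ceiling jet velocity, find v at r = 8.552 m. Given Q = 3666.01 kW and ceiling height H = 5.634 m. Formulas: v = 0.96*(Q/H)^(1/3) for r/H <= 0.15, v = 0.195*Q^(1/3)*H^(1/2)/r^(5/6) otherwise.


r/H = 8.552 / 5.634 = 1.5179
r/H > 0.15, so v = 0.195*Q^(1/3)*H^(1/2)/r^(5/6)
Q^(1/3) = 15.419
H^(1/2) = 2.3736
r^(5/6) = 5.9803
v = 0.195 * 15.419 * 2.3736 / 5.9803 = 1.1934 m/s

1.1934 m/s


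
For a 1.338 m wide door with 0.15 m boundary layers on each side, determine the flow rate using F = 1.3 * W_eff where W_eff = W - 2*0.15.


W_eff = 1.338 - 0.30 = 1.038 m
F = 1.3 * 1.038 = 1.3494 persons/s

1.3494 persons/s


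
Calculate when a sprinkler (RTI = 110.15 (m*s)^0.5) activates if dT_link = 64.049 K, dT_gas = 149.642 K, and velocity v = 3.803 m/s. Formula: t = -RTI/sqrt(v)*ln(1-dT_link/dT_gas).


dT_link/dT_gas = 0.42801
ln(1 - 0.42801) = -0.55864
t = -110.15 / sqrt(3.803) * -0.55864 = 31.554 s

31.554 s


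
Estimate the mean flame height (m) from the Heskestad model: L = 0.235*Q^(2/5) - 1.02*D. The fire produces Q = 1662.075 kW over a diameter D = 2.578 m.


Q^(2/5) = 19.420
0.235 * Q^(2/5) = 4.5638
1.02 * D = 2.6296
L = 1.9343 m

1.9343 m


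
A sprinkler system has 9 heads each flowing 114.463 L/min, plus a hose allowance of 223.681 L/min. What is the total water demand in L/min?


Sprinkler demand = 9 * 114.463 = 1030.167 L/min
Total = 1030.167 + 223.681 = 1253.848 L/min

1253.848 L/min


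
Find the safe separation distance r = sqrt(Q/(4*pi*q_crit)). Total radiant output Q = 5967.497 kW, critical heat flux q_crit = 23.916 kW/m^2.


4*pi*q_crit = 300.54
Q/(4*pi*q_crit) = 19.856
r = sqrt(19.856) = 4.4560 m

4.4560 m


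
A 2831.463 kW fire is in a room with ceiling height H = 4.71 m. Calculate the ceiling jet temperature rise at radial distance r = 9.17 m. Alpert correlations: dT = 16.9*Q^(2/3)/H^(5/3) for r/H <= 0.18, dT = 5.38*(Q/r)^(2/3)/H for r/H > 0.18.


r/H = 9.17 / 4.71 = 1.9469
r/H > 0.18, so dT = 5.38*(Q/r)^(2/3)/H
Q/r = 308.77
(Q/r)^(2/3) = 45.684
dT = 5.38 * 45.684 / 4.71 = 52.182 K

52.182 K


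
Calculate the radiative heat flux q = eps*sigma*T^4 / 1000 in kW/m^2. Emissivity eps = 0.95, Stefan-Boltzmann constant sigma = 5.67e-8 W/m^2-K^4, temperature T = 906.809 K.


T^4 = 6.7618e+11
q = 0.95 * 5.67e-8 * 6.7618e+11 / 1000 = 36.423 kW/m^2

36.423 kW/m^2


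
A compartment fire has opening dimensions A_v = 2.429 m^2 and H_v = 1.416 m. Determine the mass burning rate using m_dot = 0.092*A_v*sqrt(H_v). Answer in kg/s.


sqrt(H_v) = 1.1900
m_dot = 0.092 * 2.429 * 1.1900 = 0.26592 kg/s

0.26592 kg/s


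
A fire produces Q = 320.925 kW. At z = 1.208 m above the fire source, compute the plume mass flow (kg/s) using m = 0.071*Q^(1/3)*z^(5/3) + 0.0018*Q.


Q^(1/3) = 6.8465
z^(5/3) = 1.3702
First term = 0.071 * 6.8465 * 1.3702 = 0.66605
Second term = 0.0018 * 320.925 = 0.57766
m = 1.2437 kg/s

1.2437 kg/s


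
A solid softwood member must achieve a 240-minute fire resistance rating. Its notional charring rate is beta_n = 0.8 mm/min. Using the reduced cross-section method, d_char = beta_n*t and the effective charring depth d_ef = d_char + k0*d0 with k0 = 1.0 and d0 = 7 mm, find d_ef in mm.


d_char = 0.8 * 240 = 192 mm
d_ef = 192 + 1.0*7 = 199 mm

199 mm


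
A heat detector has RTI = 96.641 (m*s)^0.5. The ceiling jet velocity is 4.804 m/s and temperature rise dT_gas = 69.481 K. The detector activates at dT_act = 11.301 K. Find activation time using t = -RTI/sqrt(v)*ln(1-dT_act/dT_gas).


dT_act/dT_gas = 0.16265
ln(1 - 0.16265) = -0.17751
t = -96.641 / sqrt(4.804) * -0.17751 = 7.8268 s

7.8268 s


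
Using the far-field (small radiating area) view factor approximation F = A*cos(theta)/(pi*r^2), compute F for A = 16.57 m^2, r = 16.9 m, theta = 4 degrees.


cos(4 deg) = 0.99756
pi*r^2 = 897.27
F = 16.57 * 0.99756 / 897.27 = 0.018422

0.018422


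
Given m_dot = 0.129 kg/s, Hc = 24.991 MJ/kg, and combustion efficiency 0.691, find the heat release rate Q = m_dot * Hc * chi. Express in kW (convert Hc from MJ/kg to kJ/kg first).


Hc = 24.991 MJ/kg = 24.991 * 1000 kJ/kg = 24991 kJ/kg
Q = 0.129 kg/s * 24991 kJ/kg * 0.691 = 2227.7 kW

2227.7 kW


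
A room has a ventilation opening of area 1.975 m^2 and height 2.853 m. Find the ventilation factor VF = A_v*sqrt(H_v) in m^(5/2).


sqrt(H_v) = 1.6891
VF = 1.975 * 1.6891 = 3.3359 m^(5/2)

3.3359 m^(5/2)


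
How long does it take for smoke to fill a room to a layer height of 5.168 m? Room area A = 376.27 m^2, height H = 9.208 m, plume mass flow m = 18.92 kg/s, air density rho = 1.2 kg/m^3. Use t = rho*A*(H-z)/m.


H - z = 4.04 m
t = 1.2 * 376.27 * 4.04 / 18.92 = 96.414 s

96.414 s


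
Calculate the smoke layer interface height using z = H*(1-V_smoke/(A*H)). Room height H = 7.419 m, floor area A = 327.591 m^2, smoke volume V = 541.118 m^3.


V/(A*H) = 0.22265
1 - 0.22265 = 0.77735
z = 7.419 * 0.77735 = 5.7672 m

5.7672 m


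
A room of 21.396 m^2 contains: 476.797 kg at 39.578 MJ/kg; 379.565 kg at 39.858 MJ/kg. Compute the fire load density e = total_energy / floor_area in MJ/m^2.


Total energy = 476.797*39.578 + 379.565*39.858
= 18870.67 + 15128.70
= 33999.37 MJ
e = 33999.37 / 21.396 = 1589.1 MJ/m^2

1589.1 MJ/m^2


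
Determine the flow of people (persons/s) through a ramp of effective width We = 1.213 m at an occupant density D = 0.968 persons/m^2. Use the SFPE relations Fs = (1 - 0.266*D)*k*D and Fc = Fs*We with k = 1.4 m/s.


1 - 0.266*D = 1 - 0.266*0.968 = 0.74251
Fs = 0.74251 * 1.4 * 0.968 = 1.0063 persons/(s*m)
Fc = 1.0063 * 1.213 = 1.2206 persons/s

1.2206 persons/s


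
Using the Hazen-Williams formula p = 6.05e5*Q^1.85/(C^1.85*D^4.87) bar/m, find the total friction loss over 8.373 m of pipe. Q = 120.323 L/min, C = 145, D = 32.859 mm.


Q^1.85 = 7057.4
C^1.85 = 9966.2
D^4.87 = 2.4328e+07
p/m = 0.017610 bar/m
p_total = 0.017610 * 8.373 = 0.14745 bar

0.14745 bar


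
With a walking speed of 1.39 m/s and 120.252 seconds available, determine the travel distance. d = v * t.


d = 1.39 * 120.252 = 167.15 m

167.15 m


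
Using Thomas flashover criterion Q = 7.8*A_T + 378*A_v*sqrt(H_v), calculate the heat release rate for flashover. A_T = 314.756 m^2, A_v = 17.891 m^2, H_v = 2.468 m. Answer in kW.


7.8*A_T = 2455.1
sqrt(H_v) = 1.5710
378*A_v*sqrt(H_v) = 10624
Q = 2455.1 + 10624 = 13079 kW

13079 kW


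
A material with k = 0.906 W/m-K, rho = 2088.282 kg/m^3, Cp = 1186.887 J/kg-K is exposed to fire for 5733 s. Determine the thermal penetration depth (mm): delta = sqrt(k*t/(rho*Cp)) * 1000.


alpha = 0.906 / (2088.282 * 1186.887) = 3.6554e-07 m^2/s
alpha * t = 0.0020956
delta = sqrt(0.0020956) * 1000 = 45.778 mm

45.778 mm


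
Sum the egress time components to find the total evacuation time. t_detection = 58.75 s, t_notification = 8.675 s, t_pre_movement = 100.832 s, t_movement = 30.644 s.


Total = 58.75 + 8.675 + 100.832 + 30.644 = 198.901 s

198.901 s


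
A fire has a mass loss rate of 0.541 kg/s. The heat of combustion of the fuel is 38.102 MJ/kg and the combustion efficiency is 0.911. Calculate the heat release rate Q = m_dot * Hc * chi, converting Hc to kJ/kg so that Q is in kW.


Hc = 38.102 MJ/kg = 38.102 * 1000 kJ/kg = 38102 kJ/kg
Q = 0.541 kg/s * 38102 kJ/kg * 0.911 = 18779 kW

18779 kW


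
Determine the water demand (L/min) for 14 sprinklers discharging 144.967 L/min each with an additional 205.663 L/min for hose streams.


Sprinkler demand = 14 * 144.967 = 2029.538 L/min
Total = 2029.538 + 205.663 = 2235.201 L/min

2235.201 L/min


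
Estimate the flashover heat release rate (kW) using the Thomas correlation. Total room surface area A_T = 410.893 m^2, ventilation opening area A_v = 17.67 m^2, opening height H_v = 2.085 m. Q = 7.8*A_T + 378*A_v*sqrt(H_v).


7.8*A_T = 3205.0
sqrt(H_v) = 1.4440
378*A_v*sqrt(H_v) = 9644.5
Q = 3205.0 + 9644.5 = 12850 kW

12850 kW


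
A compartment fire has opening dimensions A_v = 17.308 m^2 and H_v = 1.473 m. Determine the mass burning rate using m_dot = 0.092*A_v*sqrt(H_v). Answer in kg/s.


sqrt(H_v) = 1.2137
m_dot = 0.092 * 17.308 * 1.2137 = 1.9326 kg/s

1.9326 kg/s


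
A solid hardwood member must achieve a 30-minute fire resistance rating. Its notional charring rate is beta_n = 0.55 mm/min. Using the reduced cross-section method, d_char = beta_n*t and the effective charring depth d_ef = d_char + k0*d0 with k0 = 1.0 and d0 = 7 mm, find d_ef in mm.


d_char = 0.55 * 30 = 16.5 mm
d_ef = 16.5 + 1.0*7 = 23.5 mm

23.5 mm


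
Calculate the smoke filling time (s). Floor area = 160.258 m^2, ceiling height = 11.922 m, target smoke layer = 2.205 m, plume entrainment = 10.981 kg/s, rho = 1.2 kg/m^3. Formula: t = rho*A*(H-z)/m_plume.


H - z = 9.717 m
t = 1.2 * 160.258 * 9.717 / 10.981 = 170.17 s

170.17 s


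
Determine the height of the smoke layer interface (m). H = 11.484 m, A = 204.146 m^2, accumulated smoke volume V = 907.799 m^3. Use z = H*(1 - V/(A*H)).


V/(A*H) = 0.38722
1 - 0.38722 = 0.61278
z = 11.484 * 0.61278 = 7.0372 m

7.0372 m


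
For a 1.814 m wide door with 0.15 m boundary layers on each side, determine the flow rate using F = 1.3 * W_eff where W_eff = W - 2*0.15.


W_eff = 1.814 - 0.30 = 1.514 m
F = 1.3 * 1.514 = 1.9682 persons/s

1.9682 persons/s


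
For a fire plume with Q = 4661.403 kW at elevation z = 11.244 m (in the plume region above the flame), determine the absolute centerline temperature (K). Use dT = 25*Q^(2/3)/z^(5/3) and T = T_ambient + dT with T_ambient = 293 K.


Q^(2/3) = 279.05
z^(5/3) = 56.433
dT = 25 * 279.05 / 56.433 = 123.62 K
T = 293 + 123.62 = 416.62 K

416.62 K


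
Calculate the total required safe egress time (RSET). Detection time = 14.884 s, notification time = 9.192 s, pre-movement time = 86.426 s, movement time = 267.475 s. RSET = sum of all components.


Total = 14.884 + 9.192 + 86.426 + 267.475 = 377.977 s

377.977 s


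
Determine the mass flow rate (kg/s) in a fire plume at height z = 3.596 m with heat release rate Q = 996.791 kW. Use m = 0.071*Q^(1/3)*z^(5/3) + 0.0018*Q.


Q^(1/3) = 9.9893
z^(5/3) = 8.4405
First term = 0.071 * 9.9893 * 8.4405 = 5.9863
Second term = 0.0018 * 996.791 = 1.7942
m = 7.7805 kg/s

7.7805 kg/s


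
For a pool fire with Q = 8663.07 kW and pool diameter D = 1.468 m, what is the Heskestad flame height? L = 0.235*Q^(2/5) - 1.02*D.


Q^(2/5) = 37.590
0.235 * Q^(2/5) = 8.8336
1.02 * D = 1.4974
L = 7.3362 m

7.3362 m


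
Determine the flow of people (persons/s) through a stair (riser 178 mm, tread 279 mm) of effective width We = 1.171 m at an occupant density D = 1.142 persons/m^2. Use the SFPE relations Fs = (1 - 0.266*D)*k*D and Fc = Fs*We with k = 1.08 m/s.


1 - 0.266*D = 1 - 0.266*1.142 = 0.69623
Fs = 0.69623 * 1.08 * 1.142 = 0.85870 persons/(s*m)
Fc = 0.85870 * 1.171 = 1.0055 persons/s

1.0055 persons/s


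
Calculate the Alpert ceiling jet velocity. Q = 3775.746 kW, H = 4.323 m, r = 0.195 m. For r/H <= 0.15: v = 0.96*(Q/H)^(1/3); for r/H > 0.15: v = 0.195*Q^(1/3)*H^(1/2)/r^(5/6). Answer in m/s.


r/H = 0.195 / 4.323 = 0.045108
r/H <= 0.15, so v = 0.96*(Q/H)^(1/3)
Q/H = 873.41
(Q/H)^(1/3) = 9.5589
v = 0.96 * 9.5589 = 9.1765 m/s

9.1765 m/s


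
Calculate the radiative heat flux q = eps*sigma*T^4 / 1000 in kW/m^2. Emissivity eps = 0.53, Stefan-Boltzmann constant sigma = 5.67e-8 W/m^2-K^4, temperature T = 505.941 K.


T^4 = 6.5524e+10
q = 0.53 * 5.67e-8 * 6.5524e+10 / 1000 = 1.9691 kW/m^2

1.9691 kW/m^2


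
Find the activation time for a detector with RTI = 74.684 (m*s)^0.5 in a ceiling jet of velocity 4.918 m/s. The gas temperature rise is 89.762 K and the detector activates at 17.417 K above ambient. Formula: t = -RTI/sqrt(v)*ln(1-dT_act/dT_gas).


dT_act/dT_gas = 0.19404
ln(1 - 0.19404) = -0.21572
t = -74.684 / sqrt(4.918) * -0.21572 = 7.2646 s

7.2646 s


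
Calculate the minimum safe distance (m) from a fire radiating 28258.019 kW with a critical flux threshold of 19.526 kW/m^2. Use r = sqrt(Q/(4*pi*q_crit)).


4*pi*q_crit = 245.37
Q/(4*pi*q_crit) = 115.16
r = sqrt(115.16) = 10.731 m

10.731 m


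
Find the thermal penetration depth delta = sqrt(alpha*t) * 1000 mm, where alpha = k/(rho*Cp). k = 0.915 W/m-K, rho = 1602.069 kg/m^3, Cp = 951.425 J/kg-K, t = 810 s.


alpha = 0.915 / (1602.069 * 951.425) = 6.0030e-07 m^2/s
alpha * t = 0.00048624
delta = sqrt(0.00048624) * 1000 = 22.051 mm

22.051 mm


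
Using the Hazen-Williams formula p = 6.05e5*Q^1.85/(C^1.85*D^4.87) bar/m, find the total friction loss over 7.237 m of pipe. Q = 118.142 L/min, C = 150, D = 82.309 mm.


Q^1.85 = 6822.6
C^1.85 = 10611
D^4.87 = 2.1293e+09
p/m = 0.00018269 bar/m
p_total = 0.00018269 * 7.237 = 0.0013221 bar

0.0013221 bar


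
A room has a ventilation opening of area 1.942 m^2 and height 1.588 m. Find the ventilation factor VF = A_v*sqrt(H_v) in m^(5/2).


sqrt(H_v) = 1.2602
VF = 1.942 * 1.2602 = 2.4472 m^(5/2)

2.4472 m^(5/2)


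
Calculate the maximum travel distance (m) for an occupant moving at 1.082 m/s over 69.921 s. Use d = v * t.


d = 1.082 * 69.921 = 75.655 m

75.655 m


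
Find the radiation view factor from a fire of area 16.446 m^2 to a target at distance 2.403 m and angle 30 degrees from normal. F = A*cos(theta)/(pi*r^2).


cos(30 deg) = 0.86603
pi*r^2 = 18.141
F = 16.446 * 0.86603 / 18.141 = 0.78512

0.78512


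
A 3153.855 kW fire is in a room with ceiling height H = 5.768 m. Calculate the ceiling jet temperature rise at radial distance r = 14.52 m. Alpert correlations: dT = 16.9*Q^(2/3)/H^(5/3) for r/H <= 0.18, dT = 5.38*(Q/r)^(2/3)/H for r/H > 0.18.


r/H = 14.52 / 5.768 = 2.5173
r/H > 0.18, so dT = 5.38*(Q/r)^(2/3)/H
Q/r = 217.21
(Q/r)^(2/3) = 36.134
dT = 5.38 * 36.134 / 5.768 = 33.703 K

33.703 K


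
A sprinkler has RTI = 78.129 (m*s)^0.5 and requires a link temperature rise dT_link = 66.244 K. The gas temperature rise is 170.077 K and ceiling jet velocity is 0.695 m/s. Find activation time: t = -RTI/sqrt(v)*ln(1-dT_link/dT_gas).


dT_link/dT_gas = 0.38949
ln(1 - 0.38949) = -0.49347
t = -78.129 / sqrt(0.695) * -0.49347 = 46.246 s

46.246 s


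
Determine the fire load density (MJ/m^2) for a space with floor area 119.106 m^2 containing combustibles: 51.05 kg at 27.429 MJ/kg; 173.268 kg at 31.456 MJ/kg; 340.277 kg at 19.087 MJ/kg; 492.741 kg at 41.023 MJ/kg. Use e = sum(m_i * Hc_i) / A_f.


Total energy = 51.05*27.429 + 173.268*31.456 + 340.277*19.087 + 492.741*41.023
= 1400.250 + 5450.318 + 6494.867 + 20213.71
= 33559.15 MJ
e = 33559.15 / 119.106 = 281.76 MJ/m^2

281.76 MJ/m^2


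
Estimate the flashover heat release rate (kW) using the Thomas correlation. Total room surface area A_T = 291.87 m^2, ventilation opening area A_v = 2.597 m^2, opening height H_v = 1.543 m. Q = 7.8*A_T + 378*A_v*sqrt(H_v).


7.8*A_T = 2276.586
sqrt(H_v) = 1.2422
378*A_v*sqrt(H_v) = 1219.4
Q = 2276.586 + 1219.4 = 3496.0 kW

3496.0 kW


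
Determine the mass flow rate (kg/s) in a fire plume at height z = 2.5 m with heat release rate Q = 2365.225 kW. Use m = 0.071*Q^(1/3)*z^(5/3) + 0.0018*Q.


Q^(1/3) = 13.324
z^(5/3) = 4.6050
First term = 0.071 * 13.324 * 4.6050 = 4.3563
Second term = 0.0018 * 2365.225 = 4.2574
m = 8.6137 kg/s

8.6137 kg/s


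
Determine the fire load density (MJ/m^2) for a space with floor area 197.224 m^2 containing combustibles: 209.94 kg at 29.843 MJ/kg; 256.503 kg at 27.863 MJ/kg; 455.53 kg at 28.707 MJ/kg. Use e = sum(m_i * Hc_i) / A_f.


Total energy = 209.94*29.843 + 256.503*27.863 + 455.53*28.707
= 6265.239 + 7146.943 + 13076.90
= 26489.08 MJ
e = 26489.08 / 197.224 = 134.31 MJ/m^2

134.31 MJ/m^2


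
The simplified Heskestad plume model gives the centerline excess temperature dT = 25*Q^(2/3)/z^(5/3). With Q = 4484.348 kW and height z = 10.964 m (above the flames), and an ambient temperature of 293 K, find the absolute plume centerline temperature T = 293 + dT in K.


Q^(2/3) = 271.94
z^(5/3) = 54.111
dT = 25 * 271.94 / 54.111 = 125.64 K
T = 293 + 125.64 = 418.64 K

418.64 K


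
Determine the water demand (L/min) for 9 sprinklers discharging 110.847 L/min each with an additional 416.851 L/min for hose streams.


Sprinkler demand = 9 * 110.847 = 997.623 L/min
Total = 997.623 + 416.851 = 1414.474 L/min

1414.474 L/min


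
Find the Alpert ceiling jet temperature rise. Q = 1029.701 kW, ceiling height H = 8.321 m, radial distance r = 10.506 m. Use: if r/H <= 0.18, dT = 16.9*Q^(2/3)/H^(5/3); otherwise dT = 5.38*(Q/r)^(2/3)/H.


r/H = 10.506 / 8.321 = 1.2626
r/H > 0.18, so dT = 5.38*(Q/r)^(2/3)/H
Q/r = 98.011
(Q/r)^(2/3) = 21.258
dT = 5.38 * 21.258 / 8.321 = 13.744 K

13.744 K


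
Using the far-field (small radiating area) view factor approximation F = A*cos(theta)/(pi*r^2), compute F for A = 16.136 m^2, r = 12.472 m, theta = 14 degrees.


cos(14 deg) = 0.97030
pi*r^2 = 488.68
F = 16.136 * 0.97030 / 488.68 = 0.032039

0.032039


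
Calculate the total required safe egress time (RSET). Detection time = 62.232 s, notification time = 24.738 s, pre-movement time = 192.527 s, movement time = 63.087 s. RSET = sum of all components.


Total = 62.232 + 24.738 + 192.527 + 63.087 = 342.584 s

342.584 s


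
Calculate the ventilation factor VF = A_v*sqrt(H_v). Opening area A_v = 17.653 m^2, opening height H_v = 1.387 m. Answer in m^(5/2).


sqrt(H_v) = 1.1777
VF = 17.653 * 1.1777 = 20.790 m^(5/2)

20.790 m^(5/2)


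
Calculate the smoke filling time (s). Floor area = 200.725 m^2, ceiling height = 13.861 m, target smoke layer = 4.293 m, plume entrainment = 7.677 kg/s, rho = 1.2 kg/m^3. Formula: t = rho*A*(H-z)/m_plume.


H - z = 9.568 m
t = 1.2 * 200.725 * 9.568 / 7.677 = 300.20 s

300.20 s


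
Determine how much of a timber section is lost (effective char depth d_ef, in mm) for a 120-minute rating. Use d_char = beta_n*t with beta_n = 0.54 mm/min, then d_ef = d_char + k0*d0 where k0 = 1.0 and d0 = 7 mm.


d_char = 0.54 * 120 = 64.8 mm
d_ef = 64.8 + 1.0*7 = 71.8 mm

71.8 mm


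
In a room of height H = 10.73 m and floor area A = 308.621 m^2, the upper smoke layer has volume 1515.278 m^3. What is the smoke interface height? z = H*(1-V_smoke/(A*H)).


V/(A*H) = 0.45758
1 - 0.45758 = 0.54242
z = 10.73 * 0.54242 = 5.8202 m

5.8202 m


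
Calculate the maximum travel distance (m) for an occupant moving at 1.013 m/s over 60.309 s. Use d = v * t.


d = 1.013 * 60.309 = 61.093 m

61.093 m


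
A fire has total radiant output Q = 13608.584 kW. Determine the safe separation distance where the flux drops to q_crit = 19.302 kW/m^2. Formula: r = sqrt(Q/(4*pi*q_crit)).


4*pi*q_crit = 242.56
Q/(4*pi*q_crit) = 56.105
r = sqrt(56.105) = 7.4903 m

7.4903 m


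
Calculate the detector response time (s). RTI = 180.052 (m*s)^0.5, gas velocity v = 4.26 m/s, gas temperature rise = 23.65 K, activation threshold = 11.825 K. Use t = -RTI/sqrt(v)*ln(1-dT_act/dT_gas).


dT_act/dT_gas = 0.5
ln(1 - 0.5) = -0.69315
t = -180.052 / sqrt(4.26) * -0.69315 = 60.467 s

60.467 s


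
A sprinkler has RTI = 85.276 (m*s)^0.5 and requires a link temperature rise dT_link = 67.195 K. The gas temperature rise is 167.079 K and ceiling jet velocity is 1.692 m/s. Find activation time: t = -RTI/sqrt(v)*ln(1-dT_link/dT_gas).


dT_link/dT_gas = 0.40218
ln(1 - 0.40218) = -0.51446
t = -85.276 / sqrt(1.692) * -0.51446 = 33.727 s

33.727 s


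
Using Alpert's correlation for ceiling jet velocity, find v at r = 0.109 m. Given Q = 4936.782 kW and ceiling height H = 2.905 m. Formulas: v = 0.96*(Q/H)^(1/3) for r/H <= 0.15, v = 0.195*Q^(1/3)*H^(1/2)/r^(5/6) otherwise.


r/H = 0.109 / 2.905 = 0.037522
r/H <= 0.15, so v = 0.96*(Q/H)^(1/3)
Q/H = 1699.4
(Q/H)^(1/3) = 11.933
v = 0.96 * 11.933 = 11.456 m/s

11.456 m/s


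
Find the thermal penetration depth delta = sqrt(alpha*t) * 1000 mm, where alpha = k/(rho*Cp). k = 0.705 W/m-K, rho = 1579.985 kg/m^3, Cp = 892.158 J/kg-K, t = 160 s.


alpha = 0.705 / (1579.985 * 892.158) = 5.0014e-07 m^2/s
alpha * t = 8.0023e-05
delta = sqrt(8.0023e-05) * 1000 = 8.9456 mm

8.9456 mm


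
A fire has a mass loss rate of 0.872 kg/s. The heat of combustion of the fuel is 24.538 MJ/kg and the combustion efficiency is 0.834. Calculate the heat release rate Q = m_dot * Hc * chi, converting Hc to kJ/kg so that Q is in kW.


Hc = 24.538 MJ/kg = 24.538 * 1000 kJ/kg = 24538 kJ/kg
Q = 0.872 kg/s * 24538 kJ/kg * 0.834 = 17845 kW

17845 kW


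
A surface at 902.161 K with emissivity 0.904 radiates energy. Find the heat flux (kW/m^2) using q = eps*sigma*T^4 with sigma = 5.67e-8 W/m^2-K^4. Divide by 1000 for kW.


T^4 = 6.6242e+11
q = 0.904 * 5.67e-8 * 6.6242e+11 / 1000 = 33.954 kW/m^2

33.954 kW/m^2


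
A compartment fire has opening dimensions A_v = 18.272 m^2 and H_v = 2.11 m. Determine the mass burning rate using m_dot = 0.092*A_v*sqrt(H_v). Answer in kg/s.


sqrt(H_v) = 1.4526
m_dot = 0.092 * 18.272 * 1.4526 = 2.4418 kg/s

2.4418 kg/s


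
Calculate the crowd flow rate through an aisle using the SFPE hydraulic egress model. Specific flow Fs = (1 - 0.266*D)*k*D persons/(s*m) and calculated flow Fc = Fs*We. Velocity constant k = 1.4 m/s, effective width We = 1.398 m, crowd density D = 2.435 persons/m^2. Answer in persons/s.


1 - 0.266*D = 1 - 0.266*2.435 = 0.35229
Fs = 0.35229 * 1.4 * 2.435 = 1.2010 persons/(s*m)
Fc = 1.2010 * 1.398 = 1.6789 persons/s

1.6789 persons/s


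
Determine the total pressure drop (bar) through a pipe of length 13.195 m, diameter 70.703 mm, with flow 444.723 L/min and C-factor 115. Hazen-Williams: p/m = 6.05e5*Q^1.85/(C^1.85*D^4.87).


Q^1.85 = 79244
C^1.85 = 6490.7
D^4.87 = 1.0157e+09
p/m = 0.0072722 bar/m
p_total = 0.0072722 * 13.195 = 0.095957 bar

0.095957 bar


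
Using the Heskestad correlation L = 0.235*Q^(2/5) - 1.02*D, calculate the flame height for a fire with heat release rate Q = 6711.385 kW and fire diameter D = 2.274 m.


Q^(2/5) = 33.941
0.235 * Q^(2/5) = 7.9761
1.02 * D = 2.3195
L = 5.6567 m

5.6567 m


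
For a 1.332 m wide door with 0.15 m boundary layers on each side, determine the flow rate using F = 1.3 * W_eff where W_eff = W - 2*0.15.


W_eff = 1.332 - 0.30 = 1.032 m
F = 1.3 * 1.032 = 1.3416 persons/s

1.3416 persons/s


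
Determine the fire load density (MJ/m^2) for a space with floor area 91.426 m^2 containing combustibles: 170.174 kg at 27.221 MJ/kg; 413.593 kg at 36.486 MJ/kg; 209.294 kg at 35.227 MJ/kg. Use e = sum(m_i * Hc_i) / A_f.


Total energy = 170.174*27.221 + 413.593*36.486 + 209.294*35.227
= 4632.306 + 15090.35 + 7372.800
= 27095.46 MJ
e = 27095.46 / 91.426 = 296.36 MJ/m^2

296.36 MJ/m^2


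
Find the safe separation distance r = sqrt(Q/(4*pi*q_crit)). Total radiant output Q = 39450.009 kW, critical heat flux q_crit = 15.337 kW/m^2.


4*pi*q_crit = 192.73
Q/(4*pi*q_crit) = 204.69
r = sqrt(204.69) = 14.307 m

14.307 m


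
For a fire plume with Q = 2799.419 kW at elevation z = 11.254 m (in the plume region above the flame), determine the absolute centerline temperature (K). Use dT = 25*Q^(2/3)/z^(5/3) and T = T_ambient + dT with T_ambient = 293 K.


Q^(2/3) = 198.63
z^(5/3) = 56.517
dT = 25 * 198.63 / 56.517 = 87.863 K
T = 293 + 87.863 = 380.86 K

380.86 K


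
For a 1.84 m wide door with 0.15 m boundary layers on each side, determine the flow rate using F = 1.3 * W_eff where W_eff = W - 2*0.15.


W_eff = 1.84 - 0.30 = 1.54 m
F = 1.3 * 1.54 = 2.002 persons/s

2.002 persons/s


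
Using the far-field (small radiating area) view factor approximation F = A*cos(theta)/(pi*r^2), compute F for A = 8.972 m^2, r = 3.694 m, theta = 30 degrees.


cos(30 deg) = 0.86603
pi*r^2 = 42.869
F = 8.972 * 0.86603 / 42.869 = 0.18125

0.18125


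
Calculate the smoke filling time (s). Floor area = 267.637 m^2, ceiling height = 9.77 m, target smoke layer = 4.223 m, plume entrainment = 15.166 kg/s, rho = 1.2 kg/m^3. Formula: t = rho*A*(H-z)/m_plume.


H - z = 5.547 m
t = 1.2 * 267.637 * 5.547 / 15.166 = 117.47 s

117.47 s


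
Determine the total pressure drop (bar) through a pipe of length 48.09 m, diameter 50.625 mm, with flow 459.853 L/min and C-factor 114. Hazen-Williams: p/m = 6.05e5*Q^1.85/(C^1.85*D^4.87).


Q^1.85 = 84303
C^1.85 = 6386.7
D^4.87 = 1.9964e+08
p/m = 0.040001 bar/m
p_total = 0.040001 * 48.09 = 1.9236 bar

1.9236 bar


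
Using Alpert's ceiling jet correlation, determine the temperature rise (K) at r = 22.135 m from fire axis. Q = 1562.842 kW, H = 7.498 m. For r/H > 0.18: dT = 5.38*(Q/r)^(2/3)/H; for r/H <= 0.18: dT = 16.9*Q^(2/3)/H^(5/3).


r/H = 22.135 / 7.498 = 2.9521
r/H > 0.18, so dT = 5.38*(Q/r)^(2/3)/H
Q/r = 70.605
(Q/r)^(2/3) = 17.083
dT = 5.38 * 17.083 / 7.498 = 12.257 K

12.257 K


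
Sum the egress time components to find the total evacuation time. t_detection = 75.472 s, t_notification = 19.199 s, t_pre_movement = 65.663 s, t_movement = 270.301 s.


Total = 75.472 + 19.199 + 65.663 + 270.301 = 430.635 s

430.635 s


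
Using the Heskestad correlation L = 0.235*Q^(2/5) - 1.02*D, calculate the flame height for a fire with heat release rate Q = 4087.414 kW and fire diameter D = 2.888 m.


Q^(2/5) = 27.834
0.235 * Q^(2/5) = 6.5410
1.02 * D = 2.9458
L = 3.5953 m

3.5953 m


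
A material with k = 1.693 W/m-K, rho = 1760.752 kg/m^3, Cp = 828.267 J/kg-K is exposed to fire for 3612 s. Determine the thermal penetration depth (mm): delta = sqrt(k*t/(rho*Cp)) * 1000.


alpha = 1.693 / (1760.752 * 828.267) = 1.1609e-06 m^2/s
alpha * t = 0.0041931
delta = sqrt(0.0041931) * 1000 = 64.754 mm

64.754 mm


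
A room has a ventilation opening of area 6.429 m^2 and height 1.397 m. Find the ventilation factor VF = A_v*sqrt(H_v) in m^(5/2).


sqrt(H_v) = 1.1819
VF = 6.429 * 1.1819 = 7.5987 m^(5/2)

7.5987 m^(5/2)


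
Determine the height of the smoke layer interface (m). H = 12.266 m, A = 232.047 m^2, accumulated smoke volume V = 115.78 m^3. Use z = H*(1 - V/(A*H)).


V/(A*H) = 0.040678
1 - 0.040678 = 0.95932
z = 12.266 * 0.95932 = 11.767 m

11.767 m
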